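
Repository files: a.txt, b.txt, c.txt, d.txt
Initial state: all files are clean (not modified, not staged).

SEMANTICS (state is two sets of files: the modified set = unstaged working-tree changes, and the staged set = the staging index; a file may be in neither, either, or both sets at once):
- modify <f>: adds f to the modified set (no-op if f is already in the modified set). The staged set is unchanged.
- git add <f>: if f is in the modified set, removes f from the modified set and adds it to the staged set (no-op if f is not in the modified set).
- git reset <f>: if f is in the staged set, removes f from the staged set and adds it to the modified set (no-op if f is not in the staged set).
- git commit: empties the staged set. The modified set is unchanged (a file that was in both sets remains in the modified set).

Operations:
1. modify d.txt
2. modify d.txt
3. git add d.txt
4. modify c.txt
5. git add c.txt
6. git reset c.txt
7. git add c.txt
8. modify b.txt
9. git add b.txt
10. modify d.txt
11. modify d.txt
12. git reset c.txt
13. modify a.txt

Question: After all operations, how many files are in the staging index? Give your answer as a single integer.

After op 1 (modify d.txt): modified={d.txt} staged={none}
After op 2 (modify d.txt): modified={d.txt} staged={none}
After op 3 (git add d.txt): modified={none} staged={d.txt}
After op 4 (modify c.txt): modified={c.txt} staged={d.txt}
After op 5 (git add c.txt): modified={none} staged={c.txt, d.txt}
After op 6 (git reset c.txt): modified={c.txt} staged={d.txt}
After op 7 (git add c.txt): modified={none} staged={c.txt, d.txt}
After op 8 (modify b.txt): modified={b.txt} staged={c.txt, d.txt}
After op 9 (git add b.txt): modified={none} staged={b.txt, c.txt, d.txt}
After op 10 (modify d.txt): modified={d.txt} staged={b.txt, c.txt, d.txt}
After op 11 (modify d.txt): modified={d.txt} staged={b.txt, c.txt, d.txt}
After op 12 (git reset c.txt): modified={c.txt, d.txt} staged={b.txt, d.txt}
After op 13 (modify a.txt): modified={a.txt, c.txt, d.txt} staged={b.txt, d.txt}
Final staged set: {b.txt, d.txt} -> count=2

Answer: 2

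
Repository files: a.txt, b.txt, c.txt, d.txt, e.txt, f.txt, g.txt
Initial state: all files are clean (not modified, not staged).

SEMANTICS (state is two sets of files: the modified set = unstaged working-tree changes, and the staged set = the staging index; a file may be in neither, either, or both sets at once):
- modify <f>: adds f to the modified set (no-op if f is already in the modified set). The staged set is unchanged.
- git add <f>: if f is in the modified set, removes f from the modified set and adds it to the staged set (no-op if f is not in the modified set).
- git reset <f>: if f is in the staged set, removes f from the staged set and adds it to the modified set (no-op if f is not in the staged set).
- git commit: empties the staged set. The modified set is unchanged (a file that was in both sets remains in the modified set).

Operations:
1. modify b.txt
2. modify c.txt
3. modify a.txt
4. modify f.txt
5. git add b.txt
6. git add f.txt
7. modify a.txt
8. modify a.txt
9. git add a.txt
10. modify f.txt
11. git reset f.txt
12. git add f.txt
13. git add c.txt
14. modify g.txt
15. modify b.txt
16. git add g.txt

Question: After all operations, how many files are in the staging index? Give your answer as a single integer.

Answer: 5

Derivation:
After op 1 (modify b.txt): modified={b.txt} staged={none}
After op 2 (modify c.txt): modified={b.txt, c.txt} staged={none}
After op 3 (modify a.txt): modified={a.txt, b.txt, c.txt} staged={none}
After op 4 (modify f.txt): modified={a.txt, b.txt, c.txt, f.txt} staged={none}
After op 5 (git add b.txt): modified={a.txt, c.txt, f.txt} staged={b.txt}
After op 6 (git add f.txt): modified={a.txt, c.txt} staged={b.txt, f.txt}
After op 7 (modify a.txt): modified={a.txt, c.txt} staged={b.txt, f.txt}
After op 8 (modify a.txt): modified={a.txt, c.txt} staged={b.txt, f.txt}
After op 9 (git add a.txt): modified={c.txt} staged={a.txt, b.txt, f.txt}
After op 10 (modify f.txt): modified={c.txt, f.txt} staged={a.txt, b.txt, f.txt}
After op 11 (git reset f.txt): modified={c.txt, f.txt} staged={a.txt, b.txt}
After op 12 (git add f.txt): modified={c.txt} staged={a.txt, b.txt, f.txt}
After op 13 (git add c.txt): modified={none} staged={a.txt, b.txt, c.txt, f.txt}
After op 14 (modify g.txt): modified={g.txt} staged={a.txt, b.txt, c.txt, f.txt}
After op 15 (modify b.txt): modified={b.txt, g.txt} staged={a.txt, b.txt, c.txt, f.txt}
After op 16 (git add g.txt): modified={b.txt} staged={a.txt, b.txt, c.txt, f.txt, g.txt}
Final staged set: {a.txt, b.txt, c.txt, f.txt, g.txt} -> count=5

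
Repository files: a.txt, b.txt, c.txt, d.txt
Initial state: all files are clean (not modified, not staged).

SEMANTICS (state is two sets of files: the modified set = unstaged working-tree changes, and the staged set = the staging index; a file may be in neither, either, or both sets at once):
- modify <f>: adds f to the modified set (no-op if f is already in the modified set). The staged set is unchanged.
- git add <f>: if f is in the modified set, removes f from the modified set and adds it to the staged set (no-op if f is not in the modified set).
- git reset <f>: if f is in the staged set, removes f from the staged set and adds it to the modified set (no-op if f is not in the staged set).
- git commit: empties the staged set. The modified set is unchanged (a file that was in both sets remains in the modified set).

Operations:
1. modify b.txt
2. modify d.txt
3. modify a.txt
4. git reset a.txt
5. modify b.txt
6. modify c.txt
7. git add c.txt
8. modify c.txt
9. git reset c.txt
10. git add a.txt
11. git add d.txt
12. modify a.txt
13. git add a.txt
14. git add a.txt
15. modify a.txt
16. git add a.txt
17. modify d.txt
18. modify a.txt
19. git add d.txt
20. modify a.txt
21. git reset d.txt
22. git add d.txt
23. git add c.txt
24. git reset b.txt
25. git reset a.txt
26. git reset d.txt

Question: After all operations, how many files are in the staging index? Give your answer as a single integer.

Answer: 1

Derivation:
After op 1 (modify b.txt): modified={b.txt} staged={none}
After op 2 (modify d.txt): modified={b.txt, d.txt} staged={none}
After op 3 (modify a.txt): modified={a.txt, b.txt, d.txt} staged={none}
After op 4 (git reset a.txt): modified={a.txt, b.txt, d.txt} staged={none}
After op 5 (modify b.txt): modified={a.txt, b.txt, d.txt} staged={none}
After op 6 (modify c.txt): modified={a.txt, b.txt, c.txt, d.txt} staged={none}
After op 7 (git add c.txt): modified={a.txt, b.txt, d.txt} staged={c.txt}
After op 8 (modify c.txt): modified={a.txt, b.txt, c.txt, d.txt} staged={c.txt}
After op 9 (git reset c.txt): modified={a.txt, b.txt, c.txt, d.txt} staged={none}
After op 10 (git add a.txt): modified={b.txt, c.txt, d.txt} staged={a.txt}
After op 11 (git add d.txt): modified={b.txt, c.txt} staged={a.txt, d.txt}
After op 12 (modify a.txt): modified={a.txt, b.txt, c.txt} staged={a.txt, d.txt}
After op 13 (git add a.txt): modified={b.txt, c.txt} staged={a.txt, d.txt}
After op 14 (git add a.txt): modified={b.txt, c.txt} staged={a.txt, d.txt}
After op 15 (modify a.txt): modified={a.txt, b.txt, c.txt} staged={a.txt, d.txt}
After op 16 (git add a.txt): modified={b.txt, c.txt} staged={a.txt, d.txt}
After op 17 (modify d.txt): modified={b.txt, c.txt, d.txt} staged={a.txt, d.txt}
After op 18 (modify a.txt): modified={a.txt, b.txt, c.txt, d.txt} staged={a.txt, d.txt}
After op 19 (git add d.txt): modified={a.txt, b.txt, c.txt} staged={a.txt, d.txt}
After op 20 (modify a.txt): modified={a.txt, b.txt, c.txt} staged={a.txt, d.txt}
After op 21 (git reset d.txt): modified={a.txt, b.txt, c.txt, d.txt} staged={a.txt}
After op 22 (git add d.txt): modified={a.txt, b.txt, c.txt} staged={a.txt, d.txt}
After op 23 (git add c.txt): modified={a.txt, b.txt} staged={a.txt, c.txt, d.txt}
After op 24 (git reset b.txt): modified={a.txt, b.txt} staged={a.txt, c.txt, d.txt}
After op 25 (git reset a.txt): modified={a.txt, b.txt} staged={c.txt, d.txt}
After op 26 (git reset d.txt): modified={a.txt, b.txt, d.txt} staged={c.txt}
Final staged set: {c.txt} -> count=1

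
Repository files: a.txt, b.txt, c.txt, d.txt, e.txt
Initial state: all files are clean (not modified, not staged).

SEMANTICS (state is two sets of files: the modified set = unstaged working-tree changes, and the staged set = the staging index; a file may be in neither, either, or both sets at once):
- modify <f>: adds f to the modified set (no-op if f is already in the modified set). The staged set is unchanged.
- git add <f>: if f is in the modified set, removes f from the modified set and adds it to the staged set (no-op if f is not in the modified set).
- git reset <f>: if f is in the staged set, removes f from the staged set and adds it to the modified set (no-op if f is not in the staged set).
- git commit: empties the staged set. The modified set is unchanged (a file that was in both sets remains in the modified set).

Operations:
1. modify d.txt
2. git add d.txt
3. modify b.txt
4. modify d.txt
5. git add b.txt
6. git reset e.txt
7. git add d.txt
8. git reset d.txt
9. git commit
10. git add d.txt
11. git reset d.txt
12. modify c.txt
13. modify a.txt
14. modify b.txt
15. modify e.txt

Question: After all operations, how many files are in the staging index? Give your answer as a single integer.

Answer: 0

Derivation:
After op 1 (modify d.txt): modified={d.txt} staged={none}
After op 2 (git add d.txt): modified={none} staged={d.txt}
After op 3 (modify b.txt): modified={b.txt} staged={d.txt}
After op 4 (modify d.txt): modified={b.txt, d.txt} staged={d.txt}
After op 5 (git add b.txt): modified={d.txt} staged={b.txt, d.txt}
After op 6 (git reset e.txt): modified={d.txt} staged={b.txt, d.txt}
After op 7 (git add d.txt): modified={none} staged={b.txt, d.txt}
After op 8 (git reset d.txt): modified={d.txt} staged={b.txt}
After op 9 (git commit): modified={d.txt} staged={none}
After op 10 (git add d.txt): modified={none} staged={d.txt}
After op 11 (git reset d.txt): modified={d.txt} staged={none}
After op 12 (modify c.txt): modified={c.txt, d.txt} staged={none}
After op 13 (modify a.txt): modified={a.txt, c.txt, d.txt} staged={none}
After op 14 (modify b.txt): modified={a.txt, b.txt, c.txt, d.txt} staged={none}
After op 15 (modify e.txt): modified={a.txt, b.txt, c.txt, d.txt, e.txt} staged={none}
Final staged set: {none} -> count=0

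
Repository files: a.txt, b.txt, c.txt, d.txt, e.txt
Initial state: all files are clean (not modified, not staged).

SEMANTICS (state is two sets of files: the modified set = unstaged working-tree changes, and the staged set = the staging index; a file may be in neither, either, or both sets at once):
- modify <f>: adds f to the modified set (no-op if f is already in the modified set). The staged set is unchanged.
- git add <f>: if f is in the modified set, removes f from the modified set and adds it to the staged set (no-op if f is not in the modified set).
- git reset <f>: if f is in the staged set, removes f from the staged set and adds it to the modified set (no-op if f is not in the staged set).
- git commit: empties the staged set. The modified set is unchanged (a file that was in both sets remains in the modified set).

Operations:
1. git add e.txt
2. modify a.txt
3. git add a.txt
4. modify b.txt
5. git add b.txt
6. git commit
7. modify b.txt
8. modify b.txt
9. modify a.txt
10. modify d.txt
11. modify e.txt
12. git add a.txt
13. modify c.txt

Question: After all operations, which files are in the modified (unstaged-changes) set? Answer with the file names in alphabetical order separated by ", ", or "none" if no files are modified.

Answer: b.txt, c.txt, d.txt, e.txt

Derivation:
After op 1 (git add e.txt): modified={none} staged={none}
After op 2 (modify a.txt): modified={a.txt} staged={none}
After op 3 (git add a.txt): modified={none} staged={a.txt}
After op 4 (modify b.txt): modified={b.txt} staged={a.txt}
After op 5 (git add b.txt): modified={none} staged={a.txt, b.txt}
After op 6 (git commit): modified={none} staged={none}
After op 7 (modify b.txt): modified={b.txt} staged={none}
After op 8 (modify b.txt): modified={b.txt} staged={none}
After op 9 (modify a.txt): modified={a.txt, b.txt} staged={none}
After op 10 (modify d.txt): modified={a.txt, b.txt, d.txt} staged={none}
After op 11 (modify e.txt): modified={a.txt, b.txt, d.txt, e.txt} staged={none}
After op 12 (git add a.txt): modified={b.txt, d.txt, e.txt} staged={a.txt}
After op 13 (modify c.txt): modified={b.txt, c.txt, d.txt, e.txt} staged={a.txt}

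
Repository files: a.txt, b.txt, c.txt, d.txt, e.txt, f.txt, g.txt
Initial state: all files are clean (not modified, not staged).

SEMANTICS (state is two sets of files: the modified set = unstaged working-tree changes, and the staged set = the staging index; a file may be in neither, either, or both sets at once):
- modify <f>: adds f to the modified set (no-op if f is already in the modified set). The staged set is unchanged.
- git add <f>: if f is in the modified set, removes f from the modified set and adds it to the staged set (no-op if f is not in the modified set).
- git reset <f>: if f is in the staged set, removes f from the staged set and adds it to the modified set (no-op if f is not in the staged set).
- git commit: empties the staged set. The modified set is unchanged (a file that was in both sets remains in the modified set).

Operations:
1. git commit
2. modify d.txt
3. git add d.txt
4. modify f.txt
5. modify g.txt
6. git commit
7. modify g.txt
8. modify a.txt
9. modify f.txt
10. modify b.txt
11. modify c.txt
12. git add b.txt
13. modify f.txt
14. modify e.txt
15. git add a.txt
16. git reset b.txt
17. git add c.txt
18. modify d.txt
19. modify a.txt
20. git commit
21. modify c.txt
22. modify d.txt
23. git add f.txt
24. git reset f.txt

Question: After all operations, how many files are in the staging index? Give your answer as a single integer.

After op 1 (git commit): modified={none} staged={none}
After op 2 (modify d.txt): modified={d.txt} staged={none}
After op 3 (git add d.txt): modified={none} staged={d.txt}
After op 4 (modify f.txt): modified={f.txt} staged={d.txt}
After op 5 (modify g.txt): modified={f.txt, g.txt} staged={d.txt}
After op 6 (git commit): modified={f.txt, g.txt} staged={none}
After op 7 (modify g.txt): modified={f.txt, g.txt} staged={none}
After op 8 (modify a.txt): modified={a.txt, f.txt, g.txt} staged={none}
After op 9 (modify f.txt): modified={a.txt, f.txt, g.txt} staged={none}
After op 10 (modify b.txt): modified={a.txt, b.txt, f.txt, g.txt} staged={none}
After op 11 (modify c.txt): modified={a.txt, b.txt, c.txt, f.txt, g.txt} staged={none}
After op 12 (git add b.txt): modified={a.txt, c.txt, f.txt, g.txt} staged={b.txt}
After op 13 (modify f.txt): modified={a.txt, c.txt, f.txt, g.txt} staged={b.txt}
After op 14 (modify e.txt): modified={a.txt, c.txt, e.txt, f.txt, g.txt} staged={b.txt}
After op 15 (git add a.txt): modified={c.txt, e.txt, f.txt, g.txt} staged={a.txt, b.txt}
After op 16 (git reset b.txt): modified={b.txt, c.txt, e.txt, f.txt, g.txt} staged={a.txt}
After op 17 (git add c.txt): modified={b.txt, e.txt, f.txt, g.txt} staged={a.txt, c.txt}
After op 18 (modify d.txt): modified={b.txt, d.txt, e.txt, f.txt, g.txt} staged={a.txt, c.txt}
After op 19 (modify a.txt): modified={a.txt, b.txt, d.txt, e.txt, f.txt, g.txt} staged={a.txt, c.txt}
After op 20 (git commit): modified={a.txt, b.txt, d.txt, e.txt, f.txt, g.txt} staged={none}
After op 21 (modify c.txt): modified={a.txt, b.txt, c.txt, d.txt, e.txt, f.txt, g.txt} staged={none}
After op 22 (modify d.txt): modified={a.txt, b.txt, c.txt, d.txt, e.txt, f.txt, g.txt} staged={none}
After op 23 (git add f.txt): modified={a.txt, b.txt, c.txt, d.txt, e.txt, g.txt} staged={f.txt}
After op 24 (git reset f.txt): modified={a.txt, b.txt, c.txt, d.txt, e.txt, f.txt, g.txt} staged={none}
Final staged set: {none} -> count=0

Answer: 0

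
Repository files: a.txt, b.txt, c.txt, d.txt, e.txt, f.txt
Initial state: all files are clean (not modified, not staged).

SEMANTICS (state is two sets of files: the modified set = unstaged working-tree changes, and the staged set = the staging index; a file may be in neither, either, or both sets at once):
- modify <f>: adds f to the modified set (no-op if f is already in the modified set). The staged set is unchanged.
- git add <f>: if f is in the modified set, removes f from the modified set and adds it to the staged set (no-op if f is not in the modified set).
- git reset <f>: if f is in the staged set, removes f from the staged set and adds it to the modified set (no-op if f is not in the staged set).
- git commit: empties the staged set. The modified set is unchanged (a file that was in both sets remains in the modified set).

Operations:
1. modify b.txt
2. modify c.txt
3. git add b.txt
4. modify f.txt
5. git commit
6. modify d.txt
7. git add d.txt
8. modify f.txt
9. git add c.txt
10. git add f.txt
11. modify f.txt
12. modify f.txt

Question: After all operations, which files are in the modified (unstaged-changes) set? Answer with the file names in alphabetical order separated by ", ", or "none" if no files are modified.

Answer: f.txt

Derivation:
After op 1 (modify b.txt): modified={b.txt} staged={none}
After op 2 (modify c.txt): modified={b.txt, c.txt} staged={none}
After op 3 (git add b.txt): modified={c.txt} staged={b.txt}
After op 4 (modify f.txt): modified={c.txt, f.txt} staged={b.txt}
After op 5 (git commit): modified={c.txt, f.txt} staged={none}
After op 6 (modify d.txt): modified={c.txt, d.txt, f.txt} staged={none}
After op 7 (git add d.txt): modified={c.txt, f.txt} staged={d.txt}
After op 8 (modify f.txt): modified={c.txt, f.txt} staged={d.txt}
After op 9 (git add c.txt): modified={f.txt} staged={c.txt, d.txt}
After op 10 (git add f.txt): modified={none} staged={c.txt, d.txt, f.txt}
After op 11 (modify f.txt): modified={f.txt} staged={c.txt, d.txt, f.txt}
After op 12 (modify f.txt): modified={f.txt} staged={c.txt, d.txt, f.txt}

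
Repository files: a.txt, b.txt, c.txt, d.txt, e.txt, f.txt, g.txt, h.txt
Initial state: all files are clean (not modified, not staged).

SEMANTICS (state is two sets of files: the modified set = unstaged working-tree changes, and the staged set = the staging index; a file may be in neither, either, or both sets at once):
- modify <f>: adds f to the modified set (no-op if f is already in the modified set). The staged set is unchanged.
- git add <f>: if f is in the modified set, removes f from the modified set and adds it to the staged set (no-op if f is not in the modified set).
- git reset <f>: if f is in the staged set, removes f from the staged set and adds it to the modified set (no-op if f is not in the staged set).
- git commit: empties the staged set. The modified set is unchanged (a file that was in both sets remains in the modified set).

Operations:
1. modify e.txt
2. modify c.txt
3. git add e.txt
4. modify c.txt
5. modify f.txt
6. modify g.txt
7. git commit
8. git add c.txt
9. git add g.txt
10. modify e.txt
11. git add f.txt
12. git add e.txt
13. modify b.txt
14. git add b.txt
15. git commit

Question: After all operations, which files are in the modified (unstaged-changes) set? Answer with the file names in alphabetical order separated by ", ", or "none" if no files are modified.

Answer: none

Derivation:
After op 1 (modify e.txt): modified={e.txt} staged={none}
After op 2 (modify c.txt): modified={c.txt, e.txt} staged={none}
After op 3 (git add e.txt): modified={c.txt} staged={e.txt}
After op 4 (modify c.txt): modified={c.txt} staged={e.txt}
After op 5 (modify f.txt): modified={c.txt, f.txt} staged={e.txt}
After op 6 (modify g.txt): modified={c.txt, f.txt, g.txt} staged={e.txt}
After op 7 (git commit): modified={c.txt, f.txt, g.txt} staged={none}
After op 8 (git add c.txt): modified={f.txt, g.txt} staged={c.txt}
After op 9 (git add g.txt): modified={f.txt} staged={c.txt, g.txt}
After op 10 (modify e.txt): modified={e.txt, f.txt} staged={c.txt, g.txt}
After op 11 (git add f.txt): modified={e.txt} staged={c.txt, f.txt, g.txt}
After op 12 (git add e.txt): modified={none} staged={c.txt, e.txt, f.txt, g.txt}
After op 13 (modify b.txt): modified={b.txt} staged={c.txt, e.txt, f.txt, g.txt}
After op 14 (git add b.txt): modified={none} staged={b.txt, c.txt, e.txt, f.txt, g.txt}
After op 15 (git commit): modified={none} staged={none}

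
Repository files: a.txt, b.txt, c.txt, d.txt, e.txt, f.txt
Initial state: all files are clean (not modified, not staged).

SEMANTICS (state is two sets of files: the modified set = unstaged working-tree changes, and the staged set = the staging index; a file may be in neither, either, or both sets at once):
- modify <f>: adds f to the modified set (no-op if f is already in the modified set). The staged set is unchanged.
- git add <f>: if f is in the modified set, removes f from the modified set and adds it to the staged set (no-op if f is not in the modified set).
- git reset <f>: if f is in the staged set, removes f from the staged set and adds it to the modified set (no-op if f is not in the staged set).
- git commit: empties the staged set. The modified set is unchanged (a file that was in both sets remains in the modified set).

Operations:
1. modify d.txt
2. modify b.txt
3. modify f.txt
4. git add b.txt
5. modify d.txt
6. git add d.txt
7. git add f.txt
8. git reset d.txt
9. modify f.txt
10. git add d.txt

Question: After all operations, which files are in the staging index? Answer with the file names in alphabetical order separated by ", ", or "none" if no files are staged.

After op 1 (modify d.txt): modified={d.txt} staged={none}
After op 2 (modify b.txt): modified={b.txt, d.txt} staged={none}
After op 3 (modify f.txt): modified={b.txt, d.txt, f.txt} staged={none}
After op 4 (git add b.txt): modified={d.txt, f.txt} staged={b.txt}
After op 5 (modify d.txt): modified={d.txt, f.txt} staged={b.txt}
After op 6 (git add d.txt): modified={f.txt} staged={b.txt, d.txt}
After op 7 (git add f.txt): modified={none} staged={b.txt, d.txt, f.txt}
After op 8 (git reset d.txt): modified={d.txt} staged={b.txt, f.txt}
After op 9 (modify f.txt): modified={d.txt, f.txt} staged={b.txt, f.txt}
After op 10 (git add d.txt): modified={f.txt} staged={b.txt, d.txt, f.txt}

Answer: b.txt, d.txt, f.txt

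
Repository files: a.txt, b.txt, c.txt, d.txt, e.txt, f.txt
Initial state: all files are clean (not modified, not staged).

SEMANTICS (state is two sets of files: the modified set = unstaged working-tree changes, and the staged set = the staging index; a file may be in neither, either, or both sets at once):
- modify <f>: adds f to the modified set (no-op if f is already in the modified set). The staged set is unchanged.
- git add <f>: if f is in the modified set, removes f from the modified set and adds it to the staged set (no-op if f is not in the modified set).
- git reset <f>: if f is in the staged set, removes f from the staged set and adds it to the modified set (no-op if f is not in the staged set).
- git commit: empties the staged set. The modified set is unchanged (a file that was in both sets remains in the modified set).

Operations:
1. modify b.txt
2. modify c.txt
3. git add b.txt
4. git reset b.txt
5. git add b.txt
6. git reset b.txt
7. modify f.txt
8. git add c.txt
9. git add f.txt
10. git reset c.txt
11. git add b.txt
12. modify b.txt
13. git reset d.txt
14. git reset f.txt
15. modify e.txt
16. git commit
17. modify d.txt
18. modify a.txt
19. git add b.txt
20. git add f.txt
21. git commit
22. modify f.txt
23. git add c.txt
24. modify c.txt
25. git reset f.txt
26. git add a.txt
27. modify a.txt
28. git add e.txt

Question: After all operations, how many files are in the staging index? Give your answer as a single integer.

After op 1 (modify b.txt): modified={b.txt} staged={none}
After op 2 (modify c.txt): modified={b.txt, c.txt} staged={none}
After op 3 (git add b.txt): modified={c.txt} staged={b.txt}
After op 4 (git reset b.txt): modified={b.txt, c.txt} staged={none}
After op 5 (git add b.txt): modified={c.txt} staged={b.txt}
After op 6 (git reset b.txt): modified={b.txt, c.txt} staged={none}
After op 7 (modify f.txt): modified={b.txt, c.txt, f.txt} staged={none}
After op 8 (git add c.txt): modified={b.txt, f.txt} staged={c.txt}
After op 9 (git add f.txt): modified={b.txt} staged={c.txt, f.txt}
After op 10 (git reset c.txt): modified={b.txt, c.txt} staged={f.txt}
After op 11 (git add b.txt): modified={c.txt} staged={b.txt, f.txt}
After op 12 (modify b.txt): modified={b.txt, c.txt} staged={b.txt, f.txt}
After op 13 (git reset d.txt): modified={b.txt, c.txt} staged={b.txt, f.txt}
After op 14 (git reset f.txt): modified={b.txt, c.txt, f.txt} staged={b.txt}
After op 15 (modify e.txt): modified={b.txt, c.txt, e.txt, f.txt} staged={b.txt}
After op 16 (git commit): modified={b.txt, c.txt, e.txt, f.txt} staged={none}
After op 17 (modify d.txt): modified={b.txt, c.txt, d.txt, e.txt, f.txt} staged={none}
After op 18 (modify a.txt): modified={a.txt, b.txt, c.txt, d.txt, e.txt, f.txt} staged={none}
After op 19 (git add b.txt): modified={a.txt, c.txt, d.txt, e.txt, f.txt} staged={b.txt}
After op 20 (git add f.txt): modified={a.txt, c.txt, d.txt, e.txt} staged={b.txt, f.txt}
After op 21 (git commit): modified={a.txt, c.txt, d.txt, e.txt} staged={none}
After op 22 (modify f.txt): modified={a.txt, c.txt, d.txt, e.txt, f.txt} staged={none}
After op 23 (git add c.txt): modified={a.txt, d.txt, e.txt, f.txt} staged={c.txt}
After op 24 (modify c.txt): modified={a.txt, c.txt, d.txt, e.txt, f.txt} staged={c.txt}
After op 25 (git reset f.txt): modified={a.txt, c.txt, d.txt, e.txt, f.txt} staged={c.txt}
After op 26 (git add a.txt): modified={c.txt, d.txt, e.txt, f.txt} staged={a.txt, c.txt}
After op 27 (modify a.txt): modified={a.txt, c.txt, d.txt, e.txt, f.txt} staged={a.txt, c.txt}
After op 28 (git add e.txt): modified={a.txt, c.txt, d.txt, f.txt} staged={a.txt, c.txt, e.txt}
Final staged set: {a.txt, c.txt, e.txt} -> count=3

Answer: 3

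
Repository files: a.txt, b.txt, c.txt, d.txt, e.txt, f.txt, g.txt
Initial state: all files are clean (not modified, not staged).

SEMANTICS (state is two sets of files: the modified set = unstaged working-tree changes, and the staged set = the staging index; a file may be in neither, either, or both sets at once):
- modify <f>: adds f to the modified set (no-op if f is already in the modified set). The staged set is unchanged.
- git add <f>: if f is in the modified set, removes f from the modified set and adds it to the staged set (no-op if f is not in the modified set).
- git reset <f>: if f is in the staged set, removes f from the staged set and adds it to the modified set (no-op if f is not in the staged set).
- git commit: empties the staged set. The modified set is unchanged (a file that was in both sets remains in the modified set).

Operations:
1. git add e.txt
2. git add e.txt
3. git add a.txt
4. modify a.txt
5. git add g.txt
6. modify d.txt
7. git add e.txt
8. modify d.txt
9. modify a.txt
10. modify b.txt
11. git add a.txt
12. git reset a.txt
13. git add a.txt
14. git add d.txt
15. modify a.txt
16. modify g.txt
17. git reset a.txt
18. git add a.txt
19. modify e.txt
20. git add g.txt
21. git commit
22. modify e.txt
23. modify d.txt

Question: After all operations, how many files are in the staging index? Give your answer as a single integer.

After op 1 (git add e.txt): modified={none} staged={none}
After op 2 (git add e.txt): modified={none} staged={none}
After op 3 (git add a.txt): modified={none} staged={none}
After op 4 (modify a.txt): modified={a.txt} staged={none}
After op 5 (git add g.txt): modified={a.txt} staged={none}
After op 6 (modify d.txt): modified={a.txt, d.txt} staged={none}
After op 7 (git add e.txt): modified={a.txt, d.txt} staged={none}
After op 8 (modify d.txt): modified={a.txt, d.txt} staged={none}
After op 9 (modify a.txt): modified={a.txt, d.txt} staged={none}
After op 10 (modify b.txt): modified={a.txt, b.txt, d.txt} staged={none}
After op 11 (git add a.txt): modified={b.txt, d.txt} staged={a.txt}
After op 12 (git reset a.txt): modified={a.txt, b.txt, d.txt} staged={none}
After op 13 (git add a.txt): modified={b.txt, d.txt} staged={a.txt}
After op 14 (git add d.txt): modified={b.txt} staged={a.txt, d.txt}
After op 15 (modify a.txt): modified={a.txt, b.txt} staged={a.txt, d.txt}
After op 16 (modify g.txt): modified={a.txt, b.txt, g.txt} staged={a.txt, d.txt}
After op 17 (git reset a.txt): modified={a.txt, b.txt, g.txt} staged={d.txt}
After op 18 (git add a.txt): modified={b.txt, g.txt} staged={a.txt, d.txt}
After op 19 (modify e.txt): modified={b.txt, e.txt, g.txt} staged={a.txt, d.txt}
After op 20 (git add g.txt): modified={b.txt, e.txt} staged={a.txt, d.txt, g.txt}
After op 21 (git commit): modified={b.txt, e.txt} staged={none}
After op 22 (modify e.txt): modified={b.txt, e.txt} staged={none}
After op 23 (modify d.txt): modified={b.txt, d.txt, e.txt} staged={none}
Final staged set: {none} -> count=0

Answer: 0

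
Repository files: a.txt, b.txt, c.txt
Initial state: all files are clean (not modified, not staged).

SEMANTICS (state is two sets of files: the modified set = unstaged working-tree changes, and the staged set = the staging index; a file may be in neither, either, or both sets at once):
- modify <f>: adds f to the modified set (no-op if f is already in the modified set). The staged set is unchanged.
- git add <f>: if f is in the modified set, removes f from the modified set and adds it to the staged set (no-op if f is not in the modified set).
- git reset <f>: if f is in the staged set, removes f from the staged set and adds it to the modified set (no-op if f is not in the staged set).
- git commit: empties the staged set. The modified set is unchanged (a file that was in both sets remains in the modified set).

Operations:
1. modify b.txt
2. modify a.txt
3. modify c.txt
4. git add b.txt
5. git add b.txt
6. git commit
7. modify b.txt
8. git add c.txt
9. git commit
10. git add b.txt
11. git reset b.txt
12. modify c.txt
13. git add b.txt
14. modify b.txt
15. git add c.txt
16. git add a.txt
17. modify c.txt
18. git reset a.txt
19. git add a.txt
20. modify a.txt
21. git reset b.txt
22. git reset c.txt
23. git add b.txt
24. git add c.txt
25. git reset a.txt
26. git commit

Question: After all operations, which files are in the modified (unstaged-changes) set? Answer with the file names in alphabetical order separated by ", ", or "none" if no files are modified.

After op 1 (modify b.txt): modified={b.txt} staged={none}
After op 2 (modify a.txt): modified={a.txt, b.txt} staged={none}
After op 3 (modify c.txt): modified={a.txt, b.txt, c.txt} staged={none}
After op 4 (git add b.txt): modified={a.txt, c.txt} staged={b.txt}
After op 5 (git add b.txt): modified={a.txt, c.txt} staged={b.txt}
After op 6 (git commit): modified={a.txt, c.txt} staged={none}
After op 7 (modify b.txt): modified={a.txt, b.txt, c.txt} staged={none}
After op 8 (git add c.txt): modified={a.txt, b.txt} staged={c.txt}
After op 9 (git commit): modified={a.txt, b.txt} staged={none}
After op 10 (git add b.txt): modified={a.txt} staged={b.txt}
After op 11 (git reset b.txt): modified={a.txt, b.txt} staged={none}
After op 12 (modify c.txt): modified={a.txt, b.txt, c.txt} staged={none}
After op 13 (git add b.txt): modified={a.txt, c.txt} staged={b.txt}
After op 14 (modify b.txt): modified={a.txt, b.txt, c.txt} staged={b.txt}
After op 15 (git add c.txt): modified={a.txt, b.txt} staged={b.txt, c.txt}
After op 16 (git add a.txt): modified={b.txt} staged={a.txt, b.txt, c.txt}
After op 17 (modify c.txt): modified={b.txt, c.txt} staged={a.txt, b.txt, c.txt}
After op 18 (git reset a.txt): modified={a.txt, b.txt, c.txt} staged={b.txt, c.txt}
After op 19 (git add a.txt): modified={b.txt, c.txt} staged={a.txt, b.txt, c.txt}
After op 20 (modify a.txt): modified={a.txt, b.txt, c.txt} staged={a.txt, b.txt, c.txt}
After op 21 (git reset b.txt): modified={a.txt, b.txt, c.txt} staged={a.txt, c.txt}
After op 22 (git reset c.txt): modified={a.txt, b.txt, c.txt} staged={a.txt}
After op 23 (git add b.txt): modified={a.txt, c.txt} staged={a.txt, b.txt}
After op 24 (git add c.txt): modified={a.txt} staged={a.txt, b.txt, c.txt}
After op 25 (git reset a.txt): modified={a.txt} staged={b.txt, c.txt}
After op 26 (git commit): modified={a.txt} staged={none}

Answer: a.txt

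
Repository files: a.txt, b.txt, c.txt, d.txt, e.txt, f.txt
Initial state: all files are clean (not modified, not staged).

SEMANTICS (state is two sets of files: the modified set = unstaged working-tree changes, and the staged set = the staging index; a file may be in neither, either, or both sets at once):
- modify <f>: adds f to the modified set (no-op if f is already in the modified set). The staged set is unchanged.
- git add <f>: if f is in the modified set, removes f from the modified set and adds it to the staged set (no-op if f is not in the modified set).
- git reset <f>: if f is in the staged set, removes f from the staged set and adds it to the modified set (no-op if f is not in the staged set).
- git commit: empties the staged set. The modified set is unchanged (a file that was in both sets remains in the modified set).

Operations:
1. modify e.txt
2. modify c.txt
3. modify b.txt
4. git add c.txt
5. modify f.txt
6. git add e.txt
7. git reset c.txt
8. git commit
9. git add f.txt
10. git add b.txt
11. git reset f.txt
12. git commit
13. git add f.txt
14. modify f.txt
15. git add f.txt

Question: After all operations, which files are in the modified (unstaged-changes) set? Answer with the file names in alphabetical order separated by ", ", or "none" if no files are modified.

After op 1 (modify e.txt): modified={e.txt} staged={none}
After op 2 (modify c.txt): modified={c.txt, e.txt} staged={none}
After op 3 (modify b.txt): modified={b.txt, c.txt, e.txt} staged={none}
After op 4 (git add c.txt): modified={b.txt, e.txt} staged={c.txt}
After op 5 (modify f.txt): modified={b.txt, e.txt, f.txt} staged={c.txt}
After op 6 (git add e.txt): modified={b.txt, f.txt} staged={c.txt, e.txt}
After op 7 (git reset c.txt): modified={b.txt, c.txt, f.txt} staged={e.txt}
After op 8 (git commit): modified={b.txt, c.txt, f.txt} staged={none}
After op 9 (git add f.txt): modified={b.txt, c.txt} staged={f.txt}
After op 10 (git add b.txt): modified={c.txt} staged={b.txt, f.txt}
After op 11 (git reset f.txt): modified={c.txt, f.txt} staged={b.txt}
After op 12 (git commit): modified={c.txt, f.txt} staged={none}
After op 13 (git add f.txt): modified={c.txt} staged={f.txt}
After op 14 (modify f.txt): modified={c.txt, f.txt} staged={f.txt}
After op 15 (git add f.txt): modified={c.txt} staged={f.txt}

Answer: c.txt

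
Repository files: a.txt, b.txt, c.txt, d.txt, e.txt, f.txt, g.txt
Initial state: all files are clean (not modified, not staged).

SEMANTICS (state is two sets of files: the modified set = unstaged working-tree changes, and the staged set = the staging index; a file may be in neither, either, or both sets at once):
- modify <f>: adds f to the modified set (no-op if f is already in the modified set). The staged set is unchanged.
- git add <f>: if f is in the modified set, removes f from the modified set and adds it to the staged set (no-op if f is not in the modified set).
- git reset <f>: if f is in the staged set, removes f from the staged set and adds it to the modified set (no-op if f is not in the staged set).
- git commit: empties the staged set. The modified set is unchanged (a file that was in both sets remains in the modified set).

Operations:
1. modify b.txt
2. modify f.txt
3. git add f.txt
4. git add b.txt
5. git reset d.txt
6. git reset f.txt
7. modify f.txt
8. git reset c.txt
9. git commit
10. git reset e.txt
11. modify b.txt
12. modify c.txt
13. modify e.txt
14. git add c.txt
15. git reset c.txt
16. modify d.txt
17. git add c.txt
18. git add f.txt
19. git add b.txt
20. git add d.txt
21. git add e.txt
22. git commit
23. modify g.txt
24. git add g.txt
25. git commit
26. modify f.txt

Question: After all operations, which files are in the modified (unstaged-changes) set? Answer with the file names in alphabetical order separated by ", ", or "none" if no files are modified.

Answer: f.txt

Derivation:
After op 1 (modify b.txt): modified={b.txt} staged={none}
After op 2 (modify f.txt): modified={b.txt, f.txt} staged={none}
After op 3 (git add f.txt): modified={b.txt} staged={f.txt}
After op 4 (git add b.txt): modified={none} staged={b.txt, f.txt}
After op 5 (git reset d.txt): modified={none} staged={b.txt, f.txt}
After op 6 (git reset f.txt): modified={f.txt} staged={b.txt}
After op 7 (modify f.txt): modified={f.txt} staged={b.txt}
After op 8 (git reset c.txt): modified={f.txt} staged={b.txt}
After op 9 (git commit): modified={f.txt} staged={none}
After op 10 (git reset e.txt): modified={f.txt} staged={none}
After op 11 (modify b.txt): modified={b.txt, f.txt} staged={none}
After op 12 (modify c.txt): modified={b.txt, c.txt, f.txt} staged={none}
After op 13 (modify e.txt): modified={b.txt, c.txt, e.txt, f.txt} staged={none}
After op 14 (git add c.txt): modified={b.txt, e.txt, f.txt} staged={c.txt}
After op 15 (git reset c.txt): modified={b.txt, c.txt, e.txt, f.txt} staged={none}
After op 16 (modify d.txt): modified={b.txt, c.txt, d.txt, e.txt, f.txt} staged={none}
After op 17 (git add c.txt): modified={b.txt, d.txt, e.txt, f.txt} staged={c.txt}
After op 18 (git add f.txt): modified={b.txt, d.txt, e.txt} staged={c.txt, f.txt}
After op 19 (git add b.txt): modified={d.txt, e.txt} staged={b.txt, c.txt, f.txt}
After op 20 (git add d.txt): modified={e.txt} staged={b.txt, c.txt, d.txt, f.txt}
After op 21 (git add e.txt): modified={none} staged={b.txt, c.txt, d.txt, e.txt, f.txt}
After op 22 (git commit): modified={none} staged={none}
After op 23 (modify g.txt): modified={g.txt} staged={none}
After op 24 (git add g.txt): modified={none} staged={g.txt}
After op 25 (git commit): modified={none} staged={none}
After op 26 (modify f.txt): modified={f.txt} staged={none}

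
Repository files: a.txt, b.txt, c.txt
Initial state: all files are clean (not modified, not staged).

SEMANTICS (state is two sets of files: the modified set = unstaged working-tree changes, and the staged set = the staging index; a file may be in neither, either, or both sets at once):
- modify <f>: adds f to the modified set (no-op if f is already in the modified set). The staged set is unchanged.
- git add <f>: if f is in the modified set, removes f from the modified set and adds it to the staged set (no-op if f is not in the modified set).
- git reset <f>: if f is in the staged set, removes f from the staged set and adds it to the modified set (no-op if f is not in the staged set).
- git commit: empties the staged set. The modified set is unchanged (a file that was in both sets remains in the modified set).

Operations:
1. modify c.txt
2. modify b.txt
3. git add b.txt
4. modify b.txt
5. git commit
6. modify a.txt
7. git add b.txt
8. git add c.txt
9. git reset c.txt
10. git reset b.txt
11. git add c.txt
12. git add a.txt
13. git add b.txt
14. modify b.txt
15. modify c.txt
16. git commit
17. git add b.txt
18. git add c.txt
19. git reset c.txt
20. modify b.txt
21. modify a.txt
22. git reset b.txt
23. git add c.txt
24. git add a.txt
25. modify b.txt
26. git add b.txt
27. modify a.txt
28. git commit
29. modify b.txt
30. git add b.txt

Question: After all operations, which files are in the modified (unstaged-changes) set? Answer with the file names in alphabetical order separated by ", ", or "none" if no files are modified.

Answer: a.txt

Derivation:
After op 1 (modify c.txt): modified={c.txt} staged={none}
After op 2 (modify b.txt): modified={b.txt, c.txt} staged={none}
After op 3 (git add b.txt): modified={c.txt} staged={b.txt}
After op 4 (modify b.txt): modified={b.txt, c.txt} staged={b.txt}
After op 5 (git commit): modified={b.txt, c.txt} staged={none}
After op 6 (modify a.txt): modified={a.txt, b.txt, c.txt} staged={none}
After op 7 (git add b.txt): modified={a.txt, c.txt} staged={b.txt}
After op 8 (git add c.txt): modified={a.txt} staged={b.txt, c.txt}
After op 9 (git reset c.txt): modified={a.txt, c.txt} staged={b.txt}
After op 10 (git reset b.txt): modified={a.txt, b.txt, c.txt} staged={none}
After op 11 (git add c.txt): modified={a.txt, b.txt} staged={c.txt}
After op 12 (git add a.txt): modified={b.txt} staged={a.txt, c.txt}
After op 13 (git add b.txt): modified={none} staged={a.txt, b.txt, c.txt}
After op 14 (modify b.txt): modified={b.txt} staged={a.txt, b.txt, c.txt}
After op 15 (modify c.txt): modified={b.txt, c.txt} staged={a.txt, b.txt, c.txt}
After op 16 (git commit): modified={b.txt, c.txt} staged={none}
After op 17 (git add b.txt): modified={c.txt} staged={b.txt}
After op 18 (git add c.txt): modified={none} staged={b.txt, c.txt}
After op 19 (git reset c.txt): modified={c.txt} staged={b.txt}
After op 20 (modify b.txt): modified={b.txt, c.txt} staged={b.txt}
After op 21 (modify a.txt): modified={a.txt, b.txt, c.txt} staged={b.txt}
After op 22 (git reset b.txt): modified={a.txt, b.txt, c.txt} staged={none}
After op 23 (git add c.txt): modified={a.txt, b.txt} staged={c.txt}
After op 24 (git add a.txt): modified={b.txt} staged={a.txt, c.txt}
After op 25 (modify b.txt): modified={b.txt} staged={a.txt, c.txt}
After op 26 (git add b.txt): modified={none} staged={a.txt, b.txt, c.txt}
After op 27 (modify a.txt): modified={a.txt} staged={a.txt, b.txt, c.txt}
After op 28 (git commit): modified={a.txt} staged={none}
After op 29 (modify b.txt): modified={a.txt, b.txt} staged={none}
After op 30 (git add b.txt): modified={a.txt} staged={b.txt}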